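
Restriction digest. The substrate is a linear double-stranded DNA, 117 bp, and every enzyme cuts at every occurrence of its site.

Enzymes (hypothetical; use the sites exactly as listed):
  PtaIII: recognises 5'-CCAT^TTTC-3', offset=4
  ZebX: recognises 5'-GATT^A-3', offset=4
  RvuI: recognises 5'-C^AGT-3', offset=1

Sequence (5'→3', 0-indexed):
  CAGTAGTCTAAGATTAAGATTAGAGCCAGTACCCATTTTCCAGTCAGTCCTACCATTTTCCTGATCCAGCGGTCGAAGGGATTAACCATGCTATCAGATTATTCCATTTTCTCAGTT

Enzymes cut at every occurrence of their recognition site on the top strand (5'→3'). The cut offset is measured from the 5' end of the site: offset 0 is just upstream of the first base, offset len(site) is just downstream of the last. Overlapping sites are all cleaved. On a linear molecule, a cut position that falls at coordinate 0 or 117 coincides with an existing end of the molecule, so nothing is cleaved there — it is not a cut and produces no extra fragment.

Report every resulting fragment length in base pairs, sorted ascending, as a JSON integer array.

Site scan:
  PtaIII (CCATTTTC, off=4): starts [32, 52, 103] → cuts [36, 56, 107]
  ZebX (GATTA, off=4): starts [11, 17, 79, 96] → cuts [15, 21, 83, 100]
  RvuI (CAGT, off=1): starts [0, 26, 40, 44, 112] → cuts [1, 27, 41, 45, 113]

Pooled cuts: [1, 15, 21, 27, 36, 41, 45, 56, 83, 100, 107, 113]

Fragments:
  [0,1): 1 bp
  [1,15): 14 bp
  [15,21): 6 bp
  [21,27): 6 bp
  [27,36): 9 bp
  [36,41): 5 bp
  [41,45): 4 bp
  [45,56): 11 bp
  [56,83): 27 bp
  [83,100): 17 bp
  [100,107): 7 bp
  [107,113): 6 bp
  [113,117): 4 bp

[1,4,4,5,6,6,6,7,9,11,14,17,27]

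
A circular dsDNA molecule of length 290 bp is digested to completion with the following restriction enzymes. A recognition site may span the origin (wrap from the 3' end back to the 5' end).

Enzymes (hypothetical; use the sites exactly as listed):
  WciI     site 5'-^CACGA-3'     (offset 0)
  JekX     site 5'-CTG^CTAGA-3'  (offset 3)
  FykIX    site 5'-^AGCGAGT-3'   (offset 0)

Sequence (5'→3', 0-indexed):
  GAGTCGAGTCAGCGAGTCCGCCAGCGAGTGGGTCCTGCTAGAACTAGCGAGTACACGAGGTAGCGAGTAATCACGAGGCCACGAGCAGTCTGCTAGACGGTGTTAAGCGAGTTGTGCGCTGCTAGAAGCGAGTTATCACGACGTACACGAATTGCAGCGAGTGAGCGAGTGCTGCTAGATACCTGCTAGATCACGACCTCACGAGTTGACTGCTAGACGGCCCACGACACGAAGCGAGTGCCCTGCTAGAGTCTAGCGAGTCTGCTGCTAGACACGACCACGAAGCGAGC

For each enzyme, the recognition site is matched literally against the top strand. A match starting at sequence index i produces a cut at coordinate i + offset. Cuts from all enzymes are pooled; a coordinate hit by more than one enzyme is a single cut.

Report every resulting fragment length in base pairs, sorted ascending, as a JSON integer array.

Per-enzyme occurrences:
  WciI CACGA/0: at [53, 71, 79, 136, 145, 191, 199, 222, 227, 272, 278] ⇒ [53, 71, 79, 136, 145, 191, 199, 222, 227, 272, 278]
  JekX CTGCTAGA/3: at [34, 89, 118, 171, 182, 209, 242, 264] ⇒ [37, 92, 121, 174, 185, 212, 245, 267]
  FykIX AGCGAGT/0: at [10, 22, 45, 61, 105, 126, 155, 163, 232, 254, 287] ⇒ [10, 22, 45, 61, 105, 126, 155, 163, 232, 254, 287]

Pooled cuts: [10, 22, 37, 45, 53, 61, 71, 79, 92, 105, 121, 126, 136, 145, 155, 163, 174, 185, 191, 199, 212, 222, 227, 232, 245, 254, 267, 272, 278, 287]

Fragment lengths:
  10→22: 12 bp
  22→37: 15 bp
  37→45: 8 bp
  45→53: 8 bp
  53→61: 8 bp
  61→71: 10 bp
  71→79: 8 bp
  79→92: 13 bp
  92→105: 13 bp
  105→121: 16 bp
  121→126: 5 bp
  126→136: 10 bp
  136→145: 9 bp
  145→155: 10 bp
  155→163: 8 bp
  163→174: 11 bp
  174→185: 11 bp
  185→191: 6 bp
  191→199: 8 bp
  199→212: 13 bp
  212→222: 10 bp
  222→227: 5 bp
  227→232: 5 bp
  232→245: 13 bp
  245→254: 9 bp
  254→267: 13 bp
  267→272: 5 bp
  272→278: 6 bp
  278→287: 9 bp
  287→10 (wrap): 290-287+10 = 13 bp

[5,5,5,5,6,6,8,8,8,8,8,8,9,9,9,10,10,10,10,11,11,12,13,13,13,13,13,13,15,16]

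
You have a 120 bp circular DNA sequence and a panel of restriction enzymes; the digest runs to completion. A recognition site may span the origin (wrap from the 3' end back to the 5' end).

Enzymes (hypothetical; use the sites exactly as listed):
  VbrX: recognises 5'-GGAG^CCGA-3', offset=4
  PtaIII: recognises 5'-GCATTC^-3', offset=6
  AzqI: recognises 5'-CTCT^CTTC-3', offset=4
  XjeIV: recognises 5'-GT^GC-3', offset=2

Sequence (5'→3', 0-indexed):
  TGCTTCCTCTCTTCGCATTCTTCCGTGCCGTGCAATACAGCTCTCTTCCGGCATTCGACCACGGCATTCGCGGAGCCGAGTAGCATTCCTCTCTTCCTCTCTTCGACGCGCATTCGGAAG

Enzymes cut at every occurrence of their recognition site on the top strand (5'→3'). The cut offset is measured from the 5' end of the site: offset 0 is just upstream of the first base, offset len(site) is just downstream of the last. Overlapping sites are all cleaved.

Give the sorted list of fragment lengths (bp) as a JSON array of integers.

Per-enzyme occurrences:
  VbrX (GGAGCCGA, off=4): starts [71] → cuts [75]
  PtaIII (GCATTC, off=6): starts [14, 50, 63, 82, 109] → cuts [20, 56, 69, 88, 115]
  AzqI (CTCTCTTC, off=4): starts [6, 40, 88, 96] → cuts [10, 44, 92, 100]
  XjeIV (GTGC, off=2): starts [24, 29, 119] → cuts [1, 26, 31]

Pooled cuts: [1, 10, 20, 26, 31, 44, 56, 69, 75, 88, 92, 100, 115]

Fragment lengths:
  1→10: 9 bp
  10→20: 10 bp
  20→26: 6 bp
  26→31: 5 bp
  31→44: 13 bp
  44→56: 12 bp
  56→69: 13 bp
  69→75: 6 bp
  75→88: 13 bp
  88→92: 4 bp
  92→100: 8 bp
  100→115: 15 bp
  115→1 (wrap): 120-115+1 = 6 bp

[4,5,6,6,6,8,9,10,12,13,13,13,15]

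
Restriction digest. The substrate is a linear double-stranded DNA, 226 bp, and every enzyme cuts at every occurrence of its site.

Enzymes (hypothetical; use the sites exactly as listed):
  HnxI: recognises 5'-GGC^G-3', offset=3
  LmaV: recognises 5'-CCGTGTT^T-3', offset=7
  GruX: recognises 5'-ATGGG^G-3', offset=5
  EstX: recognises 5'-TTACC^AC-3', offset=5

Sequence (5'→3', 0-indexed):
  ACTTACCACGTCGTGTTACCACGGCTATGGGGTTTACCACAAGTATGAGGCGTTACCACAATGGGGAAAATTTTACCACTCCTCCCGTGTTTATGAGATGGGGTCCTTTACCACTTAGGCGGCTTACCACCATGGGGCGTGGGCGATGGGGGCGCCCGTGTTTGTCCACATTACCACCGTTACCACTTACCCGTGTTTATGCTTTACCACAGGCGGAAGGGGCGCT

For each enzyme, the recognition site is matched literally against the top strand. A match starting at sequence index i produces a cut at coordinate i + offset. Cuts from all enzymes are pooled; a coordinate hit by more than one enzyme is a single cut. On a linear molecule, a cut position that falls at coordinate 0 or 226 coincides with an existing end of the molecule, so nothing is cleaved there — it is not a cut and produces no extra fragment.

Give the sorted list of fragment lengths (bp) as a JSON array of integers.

[2,3,3,6,6,6,6,7,7,8,8,8,8,9,9,9,10,11,11,11,12,13,13,13,13,14]

Per-enzyme occurrences:
  HnxI GGCG/3: at [48, 117, 135, 141, 150, 211, 220] ⇒ [51, 120, 138, 144, 153, 214, 223]
  LmaV CCGTGTTT/7: at [84, 155, 190] ⇒ [91, 162, 197]
  GruX ATGGGG/5: at [26, 60, 97, 131, 145] ⇒ [31, 65, 102, 136, 150]
  EstX TTACCAC/5: at [2, 15, 33, 52, 72, 107, 123, 170, 179, 203] ⇒ [7, 20, 38, 57, 77, 112, 128, 175, 184, 208]

Pooled cuts: [7, 20, 31, 38, 51, 57, 65, 77, 91, 102, 112, 120, 128, 136, 138, 144, 150, 153, 162, 175, 184, 197, 208, 214, 223]

Fragment lengths:
  [0,7): 7 bp
  [7,20): 13 bp
  [20,31): 11 bp
  [31,38): 7 bp
  [38,51): 13 bp
  [51,57): 6 bp
  [57,65): 8 bp
  [65,77): 12 bp
  [77,91): 14 bp
  [91,102): 11 bp
  [102,112): 10 bp
  [112,120): 8 bp
  [120,128): 8 bp
  [128,136): 8 bp
  [136,138): 2 bp
  [138,144): 6 bp
  [144,150): 6 bp
  [150,153): 3 bp
  [153,162): 9 bp
  [162,175): 13 bp
  [175,184): 9 bp
  [184,197): 13 bp
  [197,208): 11 bp
  [208,214): 6 bp
  [214,223): 9 bp
  [223,226): 3 bp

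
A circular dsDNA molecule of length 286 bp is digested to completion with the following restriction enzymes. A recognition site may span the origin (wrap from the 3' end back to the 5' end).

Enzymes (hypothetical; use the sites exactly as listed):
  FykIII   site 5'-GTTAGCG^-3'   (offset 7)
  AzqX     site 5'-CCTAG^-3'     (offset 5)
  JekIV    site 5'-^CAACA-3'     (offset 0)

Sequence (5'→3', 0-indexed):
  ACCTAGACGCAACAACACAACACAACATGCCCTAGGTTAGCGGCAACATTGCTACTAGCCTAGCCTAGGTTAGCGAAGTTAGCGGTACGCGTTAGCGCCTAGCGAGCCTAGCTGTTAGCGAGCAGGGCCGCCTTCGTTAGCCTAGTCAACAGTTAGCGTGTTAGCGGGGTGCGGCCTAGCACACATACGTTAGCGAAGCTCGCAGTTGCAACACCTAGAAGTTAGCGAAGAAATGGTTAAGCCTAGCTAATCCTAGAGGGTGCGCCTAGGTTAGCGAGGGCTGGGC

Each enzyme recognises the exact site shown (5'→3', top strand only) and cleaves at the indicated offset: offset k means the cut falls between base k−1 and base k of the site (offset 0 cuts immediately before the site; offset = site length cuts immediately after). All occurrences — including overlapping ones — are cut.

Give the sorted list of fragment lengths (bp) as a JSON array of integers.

Site scan:
  FykIII (GTTAGCG, off=7): starts [35, 68, 77, 90, 113, 151, 159, 188, 220, 269] → cuts [42, 75, 84, 97, 120, 158, 166, 195, 227, 276]
  AzqX (CCTAG, off=5): starts [1, 30, 58, 63, 97, 106, 140, 174, 213, 241, 251, 264] → cuts [6, 35, 63, 68, 102, 111, 145, 179, 218, 246, 256, 269]
  JekIV (CAACA, off=0): starts [9, 12, 17, 22, 43, 146, 208] → cuts [9, 12, 17, 22, 43, 146, 208]

All cut coordinates (distinct, sorted): [6, 9, 12, 17, 22, 35, 42, 43, 63, 68, 75, 84, 97, 102, 111, 120, 145, 146, 158, 166, 179, 195, 208, 218, 227, 246, 256, 269, 276]

Fragment lengths:
  6→9: 3 bp
  9→12: 3 bp
  12→17: 5 bp
  17→22: 5 bp
  22→35: 13 bp
  35→42: 7 bp
  42→43: 1 bp
  43→63: 20 bp
  63→68: 5 bp
  68→75: 7 bp
  75→84: 9 bp
  84→97: 13 bp
  97→102: 5 bp
  102→111: 9 bp
  111→120: 9 bp
  120→145: 25 bp
  145→146: 1 bp
  146→158: 12 bp
  158→166: 8 bp
  166→179: 13 bp
  179→195: 16 bp
  195→208: 13 bp
  208→218: 10 bp
  218→227: 9 bp
  227→246: 19 bp
  246→256: 10 bp
  256→269: 13 bp
  269→276: 7 bp
  276→6 (wrap): 286-276+6 = 16 bp

[1,1,3,3,5,5,5,5,7,7,7,8,9,9,9,9,10,10,12,13,13,13,13,13,16,16,19,20,25]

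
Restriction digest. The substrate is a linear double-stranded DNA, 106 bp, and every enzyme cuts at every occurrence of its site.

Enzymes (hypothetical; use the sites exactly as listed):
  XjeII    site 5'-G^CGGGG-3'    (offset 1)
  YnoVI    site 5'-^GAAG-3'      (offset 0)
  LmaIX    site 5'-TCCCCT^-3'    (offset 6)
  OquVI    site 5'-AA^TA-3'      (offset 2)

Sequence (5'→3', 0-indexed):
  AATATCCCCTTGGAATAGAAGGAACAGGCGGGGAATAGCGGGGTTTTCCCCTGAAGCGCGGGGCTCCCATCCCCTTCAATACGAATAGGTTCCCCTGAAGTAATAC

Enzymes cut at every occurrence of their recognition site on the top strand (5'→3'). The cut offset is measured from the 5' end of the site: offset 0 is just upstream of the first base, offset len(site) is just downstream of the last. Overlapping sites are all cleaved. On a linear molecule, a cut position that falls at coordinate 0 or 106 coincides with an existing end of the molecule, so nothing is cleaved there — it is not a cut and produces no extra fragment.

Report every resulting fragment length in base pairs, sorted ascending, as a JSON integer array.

[2,2,3,3,4,5,6,6,7,7,8,11,11,14,17]

Scan for sites:
  XjeII (GCGGGG, off=1): starts [27, 37, 57] → cuts [28, 38, 58]
  YnoVI (GAAG, off=0): starts [17, 52, 96] → cuts [17, 52, 96]
  LmaIX (TCCCCT, off=6): starts [4, 46, 69, 90] → cuts [10, 52, 75, 96]
  OquVI (AATA, off=2): starts [0, 13, 33, 77, 83, 101] → cuts [2, 15, 35, 79, 85, 103]

Pooled cuts: [2, 10, 15, 17, 28, 35, 38, 52, 58, 75, 79, 85, 96, 103]

Fragments:
  [0,2): 2 bp
  [2,10): 8 bp
  [10,15): 5 bp
  [15,17): 2 bp
  [17,28): 11 bp
  [28,35): 7 bp
  [35,38): 3 bp
  [38,52): 14 bp
  [52,58): 6 bp
  [58,75): 17 bp
  [75,79): 4 bp
  [79,85): 6 bp
  [85,96): 11 bp
  [96,103): 7 bp
  [103,106): 3 bp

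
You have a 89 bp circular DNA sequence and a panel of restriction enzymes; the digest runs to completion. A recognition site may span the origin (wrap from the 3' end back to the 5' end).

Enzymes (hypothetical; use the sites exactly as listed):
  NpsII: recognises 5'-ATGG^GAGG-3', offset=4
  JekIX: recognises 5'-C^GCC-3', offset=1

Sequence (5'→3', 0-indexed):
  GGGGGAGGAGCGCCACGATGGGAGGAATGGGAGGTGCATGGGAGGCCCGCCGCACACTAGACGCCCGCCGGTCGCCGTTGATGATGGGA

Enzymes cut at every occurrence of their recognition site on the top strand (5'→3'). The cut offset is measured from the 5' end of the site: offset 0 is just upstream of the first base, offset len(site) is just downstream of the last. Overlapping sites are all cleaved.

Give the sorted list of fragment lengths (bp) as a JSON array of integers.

[4,7,7,9,10,11,13,14,14]

Site scan:
  NpsII (ATGGGAGG, off=4): starts [17, 26, 37, 83] → cuts [21, 30, 41, 87]
  JekIX (CGCC, off=1): starts [10, 47, 61, 65, 72] → cuts [11, 48, 62, 66, 73]

Pooled cuts: [11, 21, 30, 41, 48, 62, 66, 73, 87]

Fragment lengths:
  11→21: 10 bp
  21→30: 9 bp
  30→41: 11 bp
  41→48: 7 bp
  48→62: 14 bp
  62→66: 4 bp
  66→73: 7 bp
  73→87: 14 bp
  87→11 (wrap): 89-87+11 = 13 bp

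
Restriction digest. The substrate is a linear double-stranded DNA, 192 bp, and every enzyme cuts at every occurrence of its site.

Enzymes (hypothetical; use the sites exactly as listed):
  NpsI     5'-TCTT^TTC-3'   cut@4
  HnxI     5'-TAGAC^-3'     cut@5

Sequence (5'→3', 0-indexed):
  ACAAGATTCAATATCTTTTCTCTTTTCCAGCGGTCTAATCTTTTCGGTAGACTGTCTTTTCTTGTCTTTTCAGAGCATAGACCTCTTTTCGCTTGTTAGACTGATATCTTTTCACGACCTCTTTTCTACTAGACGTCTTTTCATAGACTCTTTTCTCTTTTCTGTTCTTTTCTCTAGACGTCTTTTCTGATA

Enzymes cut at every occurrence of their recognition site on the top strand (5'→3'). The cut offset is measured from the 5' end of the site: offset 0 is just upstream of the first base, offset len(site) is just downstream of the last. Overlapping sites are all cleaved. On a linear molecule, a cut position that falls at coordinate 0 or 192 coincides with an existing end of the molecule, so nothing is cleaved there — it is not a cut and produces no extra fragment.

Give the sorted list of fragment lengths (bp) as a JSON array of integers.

[4,5,5,5,6,7,7,8,9,9,10,10,10,10,11,13,14,14,17,18]

Per-enzyme occurrences:
  NpsI (TCTTTTC, off=4): starts [13, 20, 38, 54, 64, 83, 106, 119, 135, 148, 155, 165, 180] → cuts [17, 24, 42, 58, 68, 87, 110, 123, 139, 152, 159, 169, 184]
  HnxI (TAGAC, off=5): starts [47, 77, 96, 129, 143, 174] → cuts [52, 82, 101, 134, 148, 179]

All cut coordinates (distinct, sorted): [17, 24, 42, 52, 58, 68, 82, 87, 101, 110, 123, 134, 139, 148, 152, 159, 169, 179, 184]

Fragments:
  [0,17): 17 bp
  [17,24): 7 bp
  [24,42): 18 bp
  [42,52): 10 bp
  [52,58): 6 bp
  [58,68): 10 bp
  [68,82): 14 bp
  [82,87): 5 bp
  [87,101): 14 bp
  [101,110): 9 bp
  [110,123): 13 bp
  [123,134): 11 bp
  [134,139): 5 bp
  [139,148): 9 bp
  [148,152): 4 bp
  [152,159): 7 bp
  [159,169): 10 bp
  [169,179): 10 bp
  [179,184): 5 bp
  [184,192): 8 bp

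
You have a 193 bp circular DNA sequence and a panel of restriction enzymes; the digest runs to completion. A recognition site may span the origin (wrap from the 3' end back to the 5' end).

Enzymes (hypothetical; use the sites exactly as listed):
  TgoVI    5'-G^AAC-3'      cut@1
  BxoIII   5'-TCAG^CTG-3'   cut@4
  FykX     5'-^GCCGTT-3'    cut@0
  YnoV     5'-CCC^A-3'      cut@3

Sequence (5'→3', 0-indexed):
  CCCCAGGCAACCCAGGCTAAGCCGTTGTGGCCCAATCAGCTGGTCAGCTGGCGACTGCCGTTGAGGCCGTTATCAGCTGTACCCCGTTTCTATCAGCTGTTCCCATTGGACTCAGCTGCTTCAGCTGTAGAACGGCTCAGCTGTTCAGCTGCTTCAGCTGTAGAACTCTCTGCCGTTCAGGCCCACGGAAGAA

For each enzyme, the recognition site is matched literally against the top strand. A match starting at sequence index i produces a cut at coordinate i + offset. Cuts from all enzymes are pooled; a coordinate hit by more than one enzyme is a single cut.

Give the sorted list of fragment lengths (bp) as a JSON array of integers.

[6,6,6,6,7,7,8,8,8,8,9,9,9,9,9,10,11,11,13,13,20]

Site scan:
  TgoVI (GAAC, off=1): starts [129, 162, 190] → cuts [130, 163, 191]
  BxoIII (TCAGCTG, off=4): starts [35, 43, 72, 92, 111, 120, 136, 144, 153] → cuts [39, 47, 76, 96, 115, 124, 140, 148, 157]
  FykX (GCCGTT, off=0): starts [20, 56, 65, 171] → cuts [20, 56, 65, 171]
  YnoV (CCCA, off=3): starts [1, 10, 30, 101, 181] → cuts [4, 13, 33, 104, 184]

Pooled cuts: [4, 13, 20, 33, 39, 47, 56, 65, 76, 96, 104, 115, 124, 130, 140, 148, 157, 163, 171, 184, 191]

Fragments:
  4→13: 9 bp
  13→20: 7 bp
  20→33: 13 bp
  33→39: 6 bp
  39→47: 8 bp
  47→56: 9 bp
  56→65: 9 bp
  65→76: 11 bp
  76→96: 20 bp
  96→104: 8 bp
  104→115: 11 bp
  115→124: 9 bp
  124→130: 6 bp
  130→140: 10 bp
  140→148: 8 bp
  148→157: 9 bp
  157→163: 6 bp
  163→171: 8 bp
  171→184: 13 bp
  184→191: 7 bp
  191→4 (wrap): 193-191+4 = 6 bp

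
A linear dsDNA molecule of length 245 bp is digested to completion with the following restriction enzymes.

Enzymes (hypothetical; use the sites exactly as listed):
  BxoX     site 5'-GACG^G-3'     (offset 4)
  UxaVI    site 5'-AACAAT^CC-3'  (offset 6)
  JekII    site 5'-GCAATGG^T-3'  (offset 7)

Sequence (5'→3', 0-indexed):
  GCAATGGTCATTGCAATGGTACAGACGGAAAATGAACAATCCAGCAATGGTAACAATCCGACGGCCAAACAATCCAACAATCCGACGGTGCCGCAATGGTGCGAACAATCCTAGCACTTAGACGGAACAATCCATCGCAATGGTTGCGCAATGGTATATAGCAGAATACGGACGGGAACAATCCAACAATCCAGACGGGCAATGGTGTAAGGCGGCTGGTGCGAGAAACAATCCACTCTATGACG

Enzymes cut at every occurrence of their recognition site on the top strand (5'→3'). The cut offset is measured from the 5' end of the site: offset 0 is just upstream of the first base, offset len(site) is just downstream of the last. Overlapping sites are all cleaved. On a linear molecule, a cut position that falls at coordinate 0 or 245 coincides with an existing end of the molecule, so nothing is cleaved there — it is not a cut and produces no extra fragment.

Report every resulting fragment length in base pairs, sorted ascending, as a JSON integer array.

Per-enzyme occurrences:
  BxoX GACGG/4: at [23, 59, 83, 120, 170, 193] ⇒ [27, 63, 87, 124, 174, 197]
  UxaVI AACAATCC/6: at [34, 51, 67, 75, 103, 125, 176, 184, 226] ⇒ [40, 57, 73, 81, 109, 131, 182, 190, 232]
  JekII GCAATGGT/7: at [0, 12, 43, 92, 136, 147, 198] ⇒ [7, 19, 50, 99, 143, 154, 205]

All cut coordinates (distinct, sorted): [7, 19, 27, 40, 50, 57, 63, 73, 81, 87, 99, 109, 124, 131, 143, 154, 174, 182, 190, 197, 205, 232]

Fragment lengths:
  [0,7): 7 bp
  [7,19): 12 bp
  [19,27): 8 bp
  [27,40): 13 bp
  [40,50): 10 bp
  [50,57): 7 bp
  [57,63): 6 bp
  [63,73): 10 bp
  [73,81): 8 bp
  [81,87): 6 bp
  [87,99): 12 bp
  [99,109): 10 bp
  [109,124): 15 bp
  [124,131): 7 bp
  [131,143): 12 bp
  [143,154): 11 bp
  [154,174): 20 bp
  [174,182): 8 bp
  [182,190): 8 bp
  [190,197): 7 bp
  [197,205): 8 bp
  [205,232): 27 bp
  [232,245): 13 bp

[6,6,7,7,7,7,8,8,8,8,8,10,10,10,11,12,12,12,13,13,15,20,27]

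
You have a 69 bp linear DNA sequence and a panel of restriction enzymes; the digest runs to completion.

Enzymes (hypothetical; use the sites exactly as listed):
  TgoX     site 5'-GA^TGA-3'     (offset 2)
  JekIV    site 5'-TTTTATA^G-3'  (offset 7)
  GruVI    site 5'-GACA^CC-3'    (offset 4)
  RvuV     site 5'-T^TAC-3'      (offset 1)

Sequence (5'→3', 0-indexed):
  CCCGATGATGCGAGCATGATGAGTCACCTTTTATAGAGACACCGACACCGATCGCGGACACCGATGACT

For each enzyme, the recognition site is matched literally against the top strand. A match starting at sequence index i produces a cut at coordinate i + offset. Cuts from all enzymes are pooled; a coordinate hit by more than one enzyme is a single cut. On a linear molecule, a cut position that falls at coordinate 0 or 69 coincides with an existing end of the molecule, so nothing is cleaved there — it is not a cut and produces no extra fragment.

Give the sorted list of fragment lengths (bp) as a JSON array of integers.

[4,5,5,6,6,13,14,16]

Site scan:
  TgoX (GATGA, off=2): starts [3, 17, 62] → cuts [5, 19, 64]
  JekIV (TTTTATAG, off=7): starts [28] → cuts [35]
  GruVI (GACACC, off=4): starts [37, 43, 56] → cuts [41, 47, 60]
  RvuV (TTAC, off=1): no sites

Pooled cuts: [5, 19, 35, 41, 47, 60, 64]

Fragment lengths:
  [0,5): 5 bp
  [5,19): 14 bp
  [19,35): 16 bp
  [35,41): 6 bp
  [41,47): 6 bp
  [47,60): 13 bp
  [60,64): 4 bp
  [64,69): 5 bp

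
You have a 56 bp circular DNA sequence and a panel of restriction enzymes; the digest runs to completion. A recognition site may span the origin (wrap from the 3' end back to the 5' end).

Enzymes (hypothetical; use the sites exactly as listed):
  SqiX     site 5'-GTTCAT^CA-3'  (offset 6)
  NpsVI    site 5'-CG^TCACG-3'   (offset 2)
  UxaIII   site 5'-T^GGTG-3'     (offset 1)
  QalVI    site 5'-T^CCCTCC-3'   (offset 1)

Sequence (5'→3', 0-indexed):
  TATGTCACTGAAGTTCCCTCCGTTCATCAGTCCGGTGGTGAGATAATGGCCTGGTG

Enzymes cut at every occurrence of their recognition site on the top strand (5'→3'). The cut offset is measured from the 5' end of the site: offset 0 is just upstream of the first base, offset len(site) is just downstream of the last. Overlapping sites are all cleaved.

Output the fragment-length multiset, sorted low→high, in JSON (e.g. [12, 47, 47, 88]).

[9,12,16,19]

Scan for sites:
  SqiX (GTTCATCA, off=6): starts [21] → cuts [27]
  NpsVI (CGTCACG, off=2): no sites
  UxaIII (TGGTG, off=1): starts [35, 51] → cuts [36, 52]
  QalVI (TCCCTCC, off=1): starts [14] → cuts [15]

All cut coordinates (distinct, sorted): [15, 27, 36, 52]

Fragment lengths:
  15→27: 12 bp
  27→36: 9 bp
  36→52: 16 bp
  52→15 (wrap): 56-52+15 = 19 bp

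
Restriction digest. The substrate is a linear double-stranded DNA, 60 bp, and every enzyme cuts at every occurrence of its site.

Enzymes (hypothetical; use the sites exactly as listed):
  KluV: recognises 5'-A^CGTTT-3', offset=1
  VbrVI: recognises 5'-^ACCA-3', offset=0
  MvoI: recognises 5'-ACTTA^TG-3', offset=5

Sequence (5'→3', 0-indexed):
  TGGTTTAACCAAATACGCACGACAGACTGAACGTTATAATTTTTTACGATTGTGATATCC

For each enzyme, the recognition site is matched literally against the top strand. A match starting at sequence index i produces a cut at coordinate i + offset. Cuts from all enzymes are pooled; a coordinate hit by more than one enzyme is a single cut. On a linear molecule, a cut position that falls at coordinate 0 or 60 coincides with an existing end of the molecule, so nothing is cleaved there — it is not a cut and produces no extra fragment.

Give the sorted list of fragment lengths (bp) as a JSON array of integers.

[7,53]

Per-enzyme occurrences:
  KluV (ACGTTT, off=1): no sites
  VbrVI ACCA/0: at [7] ⇒ [7]
  MvoI (ACTTATG, off=5): no sites

All cut coordinates (distinct, sorted): [7]

Fragment lengths:
  [0,7): 7 bp
  [7,60): 53 bp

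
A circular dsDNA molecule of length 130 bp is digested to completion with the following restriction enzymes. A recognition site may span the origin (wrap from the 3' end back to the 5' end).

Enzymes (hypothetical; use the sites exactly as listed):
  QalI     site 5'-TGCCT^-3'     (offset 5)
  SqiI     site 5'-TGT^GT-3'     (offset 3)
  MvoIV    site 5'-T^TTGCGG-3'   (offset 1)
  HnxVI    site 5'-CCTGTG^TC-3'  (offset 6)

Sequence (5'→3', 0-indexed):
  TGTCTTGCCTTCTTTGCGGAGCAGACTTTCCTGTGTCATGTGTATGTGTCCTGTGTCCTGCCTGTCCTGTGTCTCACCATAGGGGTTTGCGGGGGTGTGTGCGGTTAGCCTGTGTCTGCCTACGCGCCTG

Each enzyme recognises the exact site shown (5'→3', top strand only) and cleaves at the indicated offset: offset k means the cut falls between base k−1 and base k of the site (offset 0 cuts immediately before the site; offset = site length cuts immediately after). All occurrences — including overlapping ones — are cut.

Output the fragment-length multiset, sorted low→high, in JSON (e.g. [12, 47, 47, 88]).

Site scan:
  QalI TGCCT/5: at [5, 58, 116] ⇒ [10, 63, 121]
  SqiI TGTGT/3: at [31, 38, 44, 51, 67, 95, 110, 128] ⇒ [1, 34, 41, 47, 54, 70, 98, 113]
  MvoIV TTTGCGG/1: at [12, 85] ⇒ [13, 86]
  HnxVI CCTGTGTC/6: at [29, 49, 65, 108, 126] ⇒ [2, 35, 55, 71, 114]

All cut coordinates (distinct, sorted): [1, 2, 10, 13, 34, 35, 41, 47, 54, 55, 63, 70, 71, 86, 98, 113, 114, 121]

Fragments:
  1→2: 1 bp
  2→10: 8 bp
  10→13: 3 bp
  13→34: 21 bp
  34→35: 1 bp
  35→41: 6 bp
  41→47: 6 bp
  47→54: 7 bp
  54→55: 1 bp
  55→63: 8 bp
  63→70: 7 bp
  70→71: 1 bp
  71→86: 15 bp
  86→98: 12 bp
  98→113: 15 bp
  113→114: 1 bp
  114→121: 7 bp
  121→1 (wrap): 130-121+1 = 10 bp

[1,1,1,1,1,3,6,6,7,7,7,8,8,10,12,15,15,21]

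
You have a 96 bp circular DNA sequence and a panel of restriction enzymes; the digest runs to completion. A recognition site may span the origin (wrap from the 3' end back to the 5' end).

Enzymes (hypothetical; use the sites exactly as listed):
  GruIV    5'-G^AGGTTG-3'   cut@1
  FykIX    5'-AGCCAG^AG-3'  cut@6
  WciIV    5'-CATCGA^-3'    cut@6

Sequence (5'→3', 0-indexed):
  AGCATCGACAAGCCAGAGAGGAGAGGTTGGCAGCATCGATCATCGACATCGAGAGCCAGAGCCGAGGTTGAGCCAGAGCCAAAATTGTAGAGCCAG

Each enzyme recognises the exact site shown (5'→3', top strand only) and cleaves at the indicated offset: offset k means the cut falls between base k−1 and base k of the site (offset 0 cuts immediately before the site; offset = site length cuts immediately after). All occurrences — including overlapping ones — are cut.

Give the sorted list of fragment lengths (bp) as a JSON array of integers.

Per-enzyme occurrences:
  GruIV GAGGTTG/1: at [22, 63] ⇒ [23, 64]
  FykIX AGCCAGAG/6: at [10, 53, 70, 90] ⇒ [0, 16, 59, 76]
  WciIV CATCGA/6: at [2, 33, 40, 46] ⇒ [8, 39, 46, 52]

Pooled cuts: [0, 8, 16, 23, 39, 46, 52, 59, 64, 76]

Fragment lengths:
  0→8: 8 bp
  8→16: 8 bp
  16→23: 7 bp
  23→39: 16 bp
  39→46: 7 bp
  46→52: 6 bp
  52→59: 7 bp
  59→64: 5 bp
  64→76: 12 bp
  76→0 (wrap): 96-76+0 = 20 bp

[5,6,7,7,7,8,8,12,16,20]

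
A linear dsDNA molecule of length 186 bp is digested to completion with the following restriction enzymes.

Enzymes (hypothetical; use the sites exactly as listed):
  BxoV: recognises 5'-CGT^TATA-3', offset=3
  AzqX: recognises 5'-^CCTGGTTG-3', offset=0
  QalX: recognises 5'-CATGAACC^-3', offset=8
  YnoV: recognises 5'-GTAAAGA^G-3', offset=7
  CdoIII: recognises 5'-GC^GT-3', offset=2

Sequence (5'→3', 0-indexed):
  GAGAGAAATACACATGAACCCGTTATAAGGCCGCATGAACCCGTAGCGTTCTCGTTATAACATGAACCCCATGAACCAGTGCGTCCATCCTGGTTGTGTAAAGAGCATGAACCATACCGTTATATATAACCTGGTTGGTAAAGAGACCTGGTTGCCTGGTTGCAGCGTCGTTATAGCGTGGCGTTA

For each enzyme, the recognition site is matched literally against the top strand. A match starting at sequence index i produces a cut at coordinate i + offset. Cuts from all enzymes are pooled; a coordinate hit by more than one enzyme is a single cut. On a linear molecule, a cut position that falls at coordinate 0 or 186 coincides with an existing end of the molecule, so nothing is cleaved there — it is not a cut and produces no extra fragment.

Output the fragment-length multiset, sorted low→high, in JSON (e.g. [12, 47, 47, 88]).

Site scan:
  BxoV (CGTTATA, off=3): starts [20, 52, 117, 168] → cuts [23, 55, 120, 171]
  AzqX (CCTGGTTG, off=0): starts [88, 129, 146, 154] → cuts [88, 129, 146, 154]
  QalX (CATGAACC, off=8): starts [12, 33, 60, 69, 105] → cuts [20, 41, 68, 77, 113]
  YnoV (GTAAAGAG, off=7): starts [97, 137] → cuts [104, 144]
  CdoIII (GCGT, off=2): starts [45, 80, 164, 175, 180] → cuts [47, 82, 166, 177, 182]

All cut coordinates (distinct, sorted): [20, 23, 41, 47, 55, 68, 77, 82, 88, 104, 113, 120, 129, 144, 146, 154, 166, 171, 177, 182]

Fragments:
  [0,20): 20 bp
  [20,23): 3 bp
  [23,41): 18 bp
  [41,47): 6 bp
  [47,55): 8 bp
  [55,68): 13 bp
  [68,77): 9 bp
  [77,82): 5 bp
  [82,88): 6 bp
  [88,104): 16 bp
  [104,113): 9 bp
  [113,120): 7 bp
  [120,129): 9 bp
  [129,144): 15 bp
  [144,146): 2 bp
  [146,154): 8 bp
  [154,166): 12 bp
  [166,171): 5 bp
  [171,177): 6 bp
  [177,182): 5 bp
  [182,186): 4 bp

[2,3,4,5,5,5,6,6,6,7,8,8,9,9,9,12,13,15,16,18,20]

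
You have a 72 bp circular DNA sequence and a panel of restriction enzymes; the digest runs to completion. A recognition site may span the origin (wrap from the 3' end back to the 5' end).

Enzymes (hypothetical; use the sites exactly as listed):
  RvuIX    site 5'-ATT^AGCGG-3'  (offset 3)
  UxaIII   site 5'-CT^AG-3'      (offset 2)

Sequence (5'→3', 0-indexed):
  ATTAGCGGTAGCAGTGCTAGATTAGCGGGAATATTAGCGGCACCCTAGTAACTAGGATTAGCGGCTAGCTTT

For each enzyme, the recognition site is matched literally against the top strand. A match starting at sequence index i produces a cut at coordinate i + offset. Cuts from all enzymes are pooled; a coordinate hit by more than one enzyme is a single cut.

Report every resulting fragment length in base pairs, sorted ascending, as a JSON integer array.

[5,6,7,7,9,11,12,15]

Site scan:
  RvuIX (ATTAGCGG, off=3): starts [0, 20, 32, 56] → cuts [3, 23, 35, 59]
  UxaIII (CTAG, off=2): starts [16, 44, 51, 64] → cuts [18, 46, 53, 66]

Pooled cuts: [3, 18, 23, 35, 46, 53, 59, 66]

Fragment lengths:
  3→18: 15 bp
  18→23: 5 bp
  23→35: 12 bp
  35→46: 11 bp
  46→53: 7 bp
  53→59: 6 bp
  59→66: 7 bp
  66→3 (wrap): 72-66+3 = 9 bp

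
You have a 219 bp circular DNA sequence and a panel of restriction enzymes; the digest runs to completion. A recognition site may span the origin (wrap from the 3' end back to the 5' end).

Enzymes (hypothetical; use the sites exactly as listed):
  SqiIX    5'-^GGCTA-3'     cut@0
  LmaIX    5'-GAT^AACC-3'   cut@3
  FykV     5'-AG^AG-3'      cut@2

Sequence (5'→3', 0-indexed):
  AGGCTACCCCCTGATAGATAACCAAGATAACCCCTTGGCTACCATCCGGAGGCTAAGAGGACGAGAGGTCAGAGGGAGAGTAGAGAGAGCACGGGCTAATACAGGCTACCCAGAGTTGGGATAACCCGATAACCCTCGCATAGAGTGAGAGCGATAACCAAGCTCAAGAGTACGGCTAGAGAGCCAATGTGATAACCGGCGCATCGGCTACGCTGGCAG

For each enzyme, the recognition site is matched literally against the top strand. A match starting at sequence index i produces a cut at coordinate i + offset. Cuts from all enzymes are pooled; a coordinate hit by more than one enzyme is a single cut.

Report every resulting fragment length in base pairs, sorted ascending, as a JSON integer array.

Site scan:
  SqiIX (GGCTA, off=0): starts [1, 36, 50, 93, 103, 173, 205] → cuts [1, 36, 50, 93, 103, 173, 205]
  LmaIX (GATAACC, off=3): starts [16, 25, 119, 127, 152, 190] → cuts [19, 28, 122, 130, 155, 193]
  FykV (AGAG, off=2): starts [55, 63, 70, 76, 81, 83, 85, 111, 141, 147, 166, 177, 179, 217] → cuts [0, 57, 65, 72, 78, 83, 85, 87, 113, 143, 149, 168, 179, 181]

All cut coordinates (distinct, sorted): [0, 1, 19, 28, 36, 50, 57, 65, 72, 78, 83, 85, 87, 93, 103, 113, 122, 130, 143, 149, 155, 168, 173, 179, 181, 193, 205]

Fragments:
  0→1: 1 bp
  1→19: 18 bp
  19→28: 9 bp
  28→36: 8 bp
  36→50: 14 bp
  50→57: 7 bp
  57→65: 8 bp
  65→72: 7 bp
  72→78: 6 bp
  78→83: 5 bp
  83→85: 2 bp
  85→87: 2 bp
  87→93: 6 bp
  93→103: 10 bp
  103→113: 10 bp
  113→122: 9 bp
  122→130: 8 bp
  130→143: 13 bp
  143→149: 6 bp
  149→155: 6 bp
  155→168: 13 bp
  168→173: 5 bp
  173→179: 6 bp
  179→181: 2 bp
  181→193: 12 bp
  193→205: 12 bp
  205→0 (wrap): 219-205+0 = 14 bp

[1,2,2,2,5,5,6,6,6,6,6,7,7,8,8,8,9,9,10,10,12,12,13,13,14,14,18]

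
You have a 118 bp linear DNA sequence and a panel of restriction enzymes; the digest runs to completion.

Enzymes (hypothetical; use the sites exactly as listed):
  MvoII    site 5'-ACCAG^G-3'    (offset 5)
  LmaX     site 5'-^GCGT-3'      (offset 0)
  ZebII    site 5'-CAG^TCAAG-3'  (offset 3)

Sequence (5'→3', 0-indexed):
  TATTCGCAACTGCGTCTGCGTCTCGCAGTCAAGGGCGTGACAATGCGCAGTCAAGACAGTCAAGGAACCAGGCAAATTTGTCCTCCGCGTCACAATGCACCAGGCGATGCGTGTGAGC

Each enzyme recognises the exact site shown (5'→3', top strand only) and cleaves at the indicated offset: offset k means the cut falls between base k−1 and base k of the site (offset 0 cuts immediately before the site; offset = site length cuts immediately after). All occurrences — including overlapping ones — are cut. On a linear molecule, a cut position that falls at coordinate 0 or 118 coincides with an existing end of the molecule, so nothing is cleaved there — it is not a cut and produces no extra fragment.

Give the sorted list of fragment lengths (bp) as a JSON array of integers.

[5,6,6,9,10,11,11,12,15,16,17]

Scan for sites:
  MvoII ACCAGG/5: at [66, 98] ⇒ [71, 103]
  LmaX GCGT/0: at [11, 17, 34, 86, 108] ⇒ [11, 17, 34, 86, 108]
  ZebII CAGTCAAG/3: at [25, 47, 56] ⇒ [28, 50, 59]

Pooled cuts: [11, 17, 28, 34, 50, 59, 71, 86, 103, 108]

Fragment lengths:
  [0,11): 11 bp
  [11,17): 6 bp
  [17,28): 11 bp
  [28,34): 6 bp
  [34,50): 16 bp
  [50,59): 9 bp
  [59,71): 12 bp
  [71,86): 15 bp
  [86,103): 17 bp
  [103,108): 5 bp
  [108,118): 10 bp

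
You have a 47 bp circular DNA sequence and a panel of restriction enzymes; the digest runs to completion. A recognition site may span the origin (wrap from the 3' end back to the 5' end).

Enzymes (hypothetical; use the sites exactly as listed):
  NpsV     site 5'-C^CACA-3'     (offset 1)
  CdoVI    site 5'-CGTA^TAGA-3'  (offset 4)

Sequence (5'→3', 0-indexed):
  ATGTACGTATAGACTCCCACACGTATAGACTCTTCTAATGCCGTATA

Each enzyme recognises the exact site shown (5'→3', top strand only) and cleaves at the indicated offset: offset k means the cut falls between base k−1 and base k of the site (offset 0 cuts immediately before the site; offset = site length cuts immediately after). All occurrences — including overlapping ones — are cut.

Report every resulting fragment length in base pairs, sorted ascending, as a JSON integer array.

[8,8,31]

Scan for sites:
  NpsV (CCACA, off=1): starts [16] → cuts [17]
  CdoVI (CGTATAGA, off=4): starts [5, 21] → cuts [9, 25]

All cut coordinates (distinct, sorted): [9, 17, 25]

Fragments:
  9→17: 8 bp
  17→25: 8 bp
  25→9 (wrap): 47-25+9 = 31 bp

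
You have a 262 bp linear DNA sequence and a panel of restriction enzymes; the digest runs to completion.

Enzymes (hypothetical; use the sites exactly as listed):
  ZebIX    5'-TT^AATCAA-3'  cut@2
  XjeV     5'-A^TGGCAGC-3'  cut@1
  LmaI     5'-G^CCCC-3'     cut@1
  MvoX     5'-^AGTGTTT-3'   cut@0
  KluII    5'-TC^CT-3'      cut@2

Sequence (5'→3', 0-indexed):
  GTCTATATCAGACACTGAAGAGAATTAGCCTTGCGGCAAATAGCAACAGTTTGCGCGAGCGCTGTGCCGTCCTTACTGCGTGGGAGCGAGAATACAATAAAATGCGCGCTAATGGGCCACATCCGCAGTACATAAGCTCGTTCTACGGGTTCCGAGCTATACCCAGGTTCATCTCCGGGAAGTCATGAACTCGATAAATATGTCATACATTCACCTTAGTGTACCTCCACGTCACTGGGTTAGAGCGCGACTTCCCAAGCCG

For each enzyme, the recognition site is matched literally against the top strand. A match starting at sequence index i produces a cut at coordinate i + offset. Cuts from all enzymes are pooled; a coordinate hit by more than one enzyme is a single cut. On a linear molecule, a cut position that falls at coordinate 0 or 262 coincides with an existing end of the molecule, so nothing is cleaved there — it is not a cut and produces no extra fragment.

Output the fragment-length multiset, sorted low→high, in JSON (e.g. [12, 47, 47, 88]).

Scan for sites:
  ZebIX (TTAATCAA, off=2): no sites
  XjeV (ATGGCAGC, off=1): no sites
  LmaI (GCCCC, off=1): no sites
  MvoX (AGTGTTT, off=0): no sites
  KluII TCCT/2: at [69] ⇒ [71]

Pooled cuts: [71]

Fragments:
  [0,71): 71 bp
  [71,262): 191 bp

[71,191]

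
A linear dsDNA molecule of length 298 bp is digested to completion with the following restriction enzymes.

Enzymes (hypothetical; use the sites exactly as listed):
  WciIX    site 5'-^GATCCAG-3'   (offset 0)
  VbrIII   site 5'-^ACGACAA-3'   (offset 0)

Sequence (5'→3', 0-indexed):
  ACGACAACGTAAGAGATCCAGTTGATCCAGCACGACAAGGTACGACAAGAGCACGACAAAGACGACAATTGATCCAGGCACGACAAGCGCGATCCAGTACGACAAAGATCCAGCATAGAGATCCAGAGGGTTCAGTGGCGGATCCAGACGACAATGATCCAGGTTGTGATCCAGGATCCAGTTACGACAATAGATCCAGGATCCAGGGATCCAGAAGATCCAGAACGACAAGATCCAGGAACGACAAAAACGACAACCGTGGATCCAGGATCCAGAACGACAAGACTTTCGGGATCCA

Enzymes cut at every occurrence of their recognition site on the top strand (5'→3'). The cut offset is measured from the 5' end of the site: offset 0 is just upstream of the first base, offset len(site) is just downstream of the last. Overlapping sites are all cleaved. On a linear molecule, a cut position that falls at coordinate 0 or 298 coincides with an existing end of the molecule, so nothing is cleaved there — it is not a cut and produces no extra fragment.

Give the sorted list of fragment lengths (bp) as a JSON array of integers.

[7,7,7,7,7,8,8,8,8,8,8,8,9,9,9,9,9,9,9,9,9,10,11,11,12,12,13,14,21,22]

Site scan:
  WciIX GATCCAG/0: at [14, 23, 70, 90, 106, 119, 140, 155, 167, 174, 192, 199, 207, 216, 231, 261, 268] ⇒ [14, 23, 70, 90, 106, 119, 140, 155, 167, 174, 192, 199, 207, 216, 231, 261, 268]
  VbrIII ACGACAA/0: at [0, 31, 41, 52, 61, 79, 98, 147, 183, 224, 240, 249, 276] ⇒ [31, 41, 52, 61, 79, 98, 147, 183, 224, 240, 249, 276] (position 0 is a terminus of the linear molecule — no cut)

All cut coordinates (distinct, sorted): [14, 23, 31, 41, 52, 61, 70, 79, 90, 98, 106, 119, 140, 147, 155, 167, 174, 183, 192, 199, 207, 216, 224, 231, 240, 249, 261, 268, 276]

Fragments:
  [0,14): 14 bp
  [14,23): 9 bp
  [23,31): 8 bp
  [31,41): 10 bp
  [41,52): 11 bp
  [52,61): 9 bp
  [61,70): 9 bp
  [70,79): 9 bp
  [79,90): 11 bp
  [90,98): 8 bp
  [98,106): 8 bp
  [106,119): 13 bp
  [119,140): 21 bp
  [140,147): 7 bp
  [147,155): 8 bp
  [155,167): 12 bp
  [167,174): 7 bp
  [174,183): 9 bp
  [183,192): 9 bp
  [192,199): 7 bp
  [199,207): 8 bp
  [207,216): 9 bp
  [216,224): 8 bp
  [224,231): 7 bp
  [231,240): 9 bp
  [240,249): 9 bp
  [249,261): 12 bp
  [261,268): 7 bp
  [268,276): 8 bp
  [276,298): 22 bp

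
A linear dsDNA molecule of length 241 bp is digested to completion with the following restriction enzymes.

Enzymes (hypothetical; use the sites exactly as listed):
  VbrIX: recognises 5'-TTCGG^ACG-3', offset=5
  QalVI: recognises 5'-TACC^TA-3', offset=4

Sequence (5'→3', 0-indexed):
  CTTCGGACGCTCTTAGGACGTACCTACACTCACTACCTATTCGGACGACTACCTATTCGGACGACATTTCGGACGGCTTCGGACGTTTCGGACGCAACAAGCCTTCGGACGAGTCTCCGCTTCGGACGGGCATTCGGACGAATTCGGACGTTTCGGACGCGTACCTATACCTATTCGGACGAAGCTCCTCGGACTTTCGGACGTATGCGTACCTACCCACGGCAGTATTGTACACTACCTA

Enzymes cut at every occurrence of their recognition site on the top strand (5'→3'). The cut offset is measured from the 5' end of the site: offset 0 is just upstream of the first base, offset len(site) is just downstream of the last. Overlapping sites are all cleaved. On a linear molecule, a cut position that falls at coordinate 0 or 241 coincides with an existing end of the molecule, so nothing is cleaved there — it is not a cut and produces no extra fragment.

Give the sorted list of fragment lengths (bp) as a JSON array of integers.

[2,6,6,7,7,7,9,9,9,9,10,10,12,12,13,13,17,17,18,22,26]

Site scan:
  VbrIX TTCGGACG/5: at [1, 39, 55, 67, 77, 86, 103, 120, 132, 142, 151, 173, 195] ⇒ [6, 44, 60, 72, 82, 91, 108, 125, 137, 147, 156, 178, 200]
  QalVI TACCTA/4: at [20, 33, 49, 161, 167, 209, 235] ⇒ [24, 37, 53, 165, 171, 213, 239]

Pooled cuts: [6, 24, 37, 44, 53, 60, 72, 82, 91, 108, 125, 137, 147, 156, 165, 171, 178, 200, 213, 239]

Fragments:
  [0,6): 6 bp
  [6,24): 18 bp
  [24,37): 13 bp
  [37,44): 7 bp
  [44,53): 9 bp
  [53,60): 7 bp
  [60,72): 12 bp
  [72,82): 10 bp
  [82,91): 9 bp
  [91,108): 17 bp
  [108,125): 17 bp
  [125,137): 12 bp
  [137,147): 10 bp
  [147,156): 9 bp
  [156,165): 9 bp
  [165,171): 6 bp
  [171,178): 7 bp
  [178,200): 22 bp
  [200,213): 13 bp
  [213,239): 26 bp
  [239,241): 2 bp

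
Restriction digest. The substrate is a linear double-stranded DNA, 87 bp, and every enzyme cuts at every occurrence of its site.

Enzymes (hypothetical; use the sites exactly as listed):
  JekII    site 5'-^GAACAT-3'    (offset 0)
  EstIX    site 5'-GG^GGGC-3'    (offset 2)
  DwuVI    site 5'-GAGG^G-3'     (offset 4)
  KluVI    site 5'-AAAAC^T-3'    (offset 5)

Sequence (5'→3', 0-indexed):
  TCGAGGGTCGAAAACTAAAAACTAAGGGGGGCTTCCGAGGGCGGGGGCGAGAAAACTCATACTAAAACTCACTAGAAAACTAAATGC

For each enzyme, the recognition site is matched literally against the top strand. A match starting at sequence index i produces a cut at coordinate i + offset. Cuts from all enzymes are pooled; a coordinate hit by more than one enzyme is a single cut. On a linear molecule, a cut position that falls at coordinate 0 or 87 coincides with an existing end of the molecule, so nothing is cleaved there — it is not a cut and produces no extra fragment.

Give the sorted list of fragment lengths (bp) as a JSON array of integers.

Site scan:
  JekII (GAACAT, off=0): no sites
  EstIX GGGGGC/2: at [26, 42] ⇒ [28, 44]
  DwuVI GAGGG/4: at [2, 36] ⇒ [6, 40]
  KluVI AAAACT/5: at [10, 17, 51, 63, 75] ⇒ [15, 22, 56, 68, 80]

Pooled cuts: [6, 15, 22, 28, 40, 44, 56, 68, 80]

Fragment lengths:
  [0,6): 6 bp
  [6,15): 9 bp
  [15,22): 7 bp
  [22,28): 6 bp
  [28,40): 12 bp
  [40,44): 4 bp
  [44,56): 12 bp
  [56,68): 12 bp
  [68,80): 12 bp
  [80,87): 7 bp

[4,6,6,7,7,9,12,12,12,12]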